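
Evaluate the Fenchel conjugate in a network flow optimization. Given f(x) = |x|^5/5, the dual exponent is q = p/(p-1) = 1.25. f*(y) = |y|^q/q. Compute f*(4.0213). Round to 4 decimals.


The conjugate exponent q satisfies 1/p + 1/q = 1.
p = 5, so q = 5/(5 - 1) = 1.25
|y|^q = 4.0213^1.25 = 5.6945
f*(4.0213) = 5.6945 / 1.25 = 4.5556


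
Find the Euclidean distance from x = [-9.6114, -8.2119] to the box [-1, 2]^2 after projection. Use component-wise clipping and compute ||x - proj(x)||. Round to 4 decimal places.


Project each component onto [-1, 2].
clip(-9.6114) = -1.0, clip(-8.2119) = -1.0
Projection = [-1.0, -1.0]
Squared diffs: [74.1562, 52.0115]
Distance = sqrt(126.1677) = 11.2324


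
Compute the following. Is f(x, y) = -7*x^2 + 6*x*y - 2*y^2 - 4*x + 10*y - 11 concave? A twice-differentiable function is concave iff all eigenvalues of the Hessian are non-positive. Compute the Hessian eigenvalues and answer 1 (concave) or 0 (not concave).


The Hessian of f(x,y) = -7*x^2 + 6*x*y - 2*y^2 - 4*x + 10*y - 11 is:
H = [[-14, 6], [6, -4]]
Trace = -14 - 4 = -18
Determinant = -14*-4 - (6)^2 = 20
Discriminant = (-18)^2 - 4*20 = 244.0
Eigenvalues: lambda_1 = -16.8102, lambda_2 = -1.1898
The function is concave.

1


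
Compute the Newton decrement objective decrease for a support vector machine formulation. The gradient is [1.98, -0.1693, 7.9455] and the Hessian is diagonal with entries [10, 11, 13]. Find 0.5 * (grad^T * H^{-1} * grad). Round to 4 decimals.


Step 1: H is diagonal, so H^(-1) * g = [0.198, -0.0154, 0.6112].
Step 2: g^T H^(-1) g = sum_i g_i^2 / H_ii
  = (1.98)^2/10 + (-0.1693)^2/11 + (7.9455)^2/13
  = 0.392 + 0.0026 + 4.8562 = 5.2509
Step 3: Objective decrease = 0.5 * g^T H^(-1) g = 2.6254


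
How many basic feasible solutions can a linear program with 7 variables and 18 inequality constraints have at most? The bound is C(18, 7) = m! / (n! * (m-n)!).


Each vertex corresponds to some choice of n active constraints out of m, so the number of vertices is at most C(m, n) = m! / (n!(m-n)!).
m = 18, n = 7
Numerator: 18 * 17 * 16 * 15 * 14 * 13 * 12
Denominator: 7! = 5040
C(18, 7) = 31824


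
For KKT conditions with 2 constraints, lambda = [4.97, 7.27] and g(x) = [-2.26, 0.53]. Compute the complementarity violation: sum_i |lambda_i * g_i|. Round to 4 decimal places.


KKT complementary slackness check:
lambda_1 * g_1 = 4.97 * -2.26 = -11.2322
lambda_2 * g_2 = 7.27 * 0.53 = 3.8531
Total violation = 11.2322 + 3.8531 = 15.0853


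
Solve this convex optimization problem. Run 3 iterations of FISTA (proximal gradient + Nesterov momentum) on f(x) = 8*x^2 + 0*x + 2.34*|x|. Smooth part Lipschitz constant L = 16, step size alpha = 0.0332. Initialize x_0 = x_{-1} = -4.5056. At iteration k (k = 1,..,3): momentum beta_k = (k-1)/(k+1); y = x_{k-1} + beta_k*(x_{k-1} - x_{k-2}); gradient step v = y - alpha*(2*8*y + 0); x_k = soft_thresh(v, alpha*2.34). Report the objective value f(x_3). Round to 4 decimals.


FISTA on f(x) = 8*x^2 + 0*x + 2.34*|x|
L = 16, alpha = 0.0332
Iteration 1: beta = 0.0, y = -4.5056 + 0.0*(-4.5056 + 4.5056) = -4.5056
  grad(y) = -72.0896, v = y - alpha*grad = -2.1122
  prox(v) = soft_thresh(-2.1122, 0.0777) = -2.0345
Iteration 2: beta = 0.3333, y = -2.0345 + 0.3333*(-2.0345 + 4.5056) = -1.2108
  grad(y) = -19.3736, v = y - alpha*grad = -0.5676
  prox(v) = soft_thresh(-0.5676, 0.0777) = -0.49
Iteration 3: beta = 0.5, y = -0.49 + 0.5*(-0.49 + 2.0345) = 0.2823
  grad(y) = 4.5173, v = y - alpha*grad = 0.1324
  prox(v) = soft_thresh(0.1324, 0.0777) = 0.0547
f(x_3) = 8*0.0547^2 + 0*0.0547 + 2.34*|0.0547| = 0.1518


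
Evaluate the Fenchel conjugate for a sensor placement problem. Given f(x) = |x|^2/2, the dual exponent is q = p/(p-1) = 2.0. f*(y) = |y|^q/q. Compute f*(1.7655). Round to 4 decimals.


The conjugate exponent q satisfies 1/p + 1/q = 1.
p = 2, so q = 2/(2 - 1) = 2.0
|y|^q = 1.7655^2.0 = 3.117
f*(1.7655) = 3.117 / 2.0 = 1.5585


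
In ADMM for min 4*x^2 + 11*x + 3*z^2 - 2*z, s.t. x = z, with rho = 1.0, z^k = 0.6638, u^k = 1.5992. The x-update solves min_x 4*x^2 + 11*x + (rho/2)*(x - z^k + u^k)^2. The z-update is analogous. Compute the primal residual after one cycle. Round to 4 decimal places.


ADMM iteration with rho = 1.0, z^k = 0.6638, u^k = 1.5992
Step 1: x-update.
Minimize 4*x^2 + 11*x + (1.0/2)*(x - 0.6638 + 1.5992)^2
FOC: (2*4 + 1.0)*x = -11 + 1.0*(0.6638 - 1.5992)
x^{k+1} = -1.3262
Step 2: z-update.
Minimize 3*z^2 - 2*z + (1.0/2)*(-1.3262 - z + 1.5992)^2
FOC: (2*3 + 1.0)*z = 2 + 1.0*(-1.3262 + 1.5992)
z^{k+1} = 0.3247
Step 3: u-update.
u^{k+1} = 1.5992 - 1.3262 - 0.3247 = -0.0517
Step 4: Primal residual = |-1.3262 - 0.3247| = 1.6509


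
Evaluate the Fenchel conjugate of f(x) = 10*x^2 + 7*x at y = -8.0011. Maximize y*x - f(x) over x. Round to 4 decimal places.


f*(y) = sup_x {y*x - a*x^2 - b*x} = sup_x {(y-b)*x - a*x^2}
FOC: (y - b) - 2a*x = 0 => x* = (y - b)/(2a)
x* = (-8.0011 - 7)/(2*10) = -0.7501
f*(-8.0011) = (y-b)^2/(4a) = (-8.0011 - 7)^2/(4*10)
= 225.033/40 = 5.6258


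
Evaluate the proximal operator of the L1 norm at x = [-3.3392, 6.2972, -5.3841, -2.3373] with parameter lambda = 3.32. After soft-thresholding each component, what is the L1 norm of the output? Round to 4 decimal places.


Soft-thresholding with lambda = 3.32:
prox(-3.3392) = sign(-3.3392)*max(|-3.3392| - 3.32, 0) = -0.0192
prox(6.2972) = sign(6.2972)*max(|6.2972| - 3.32, 0) = 2.9772
prox(-5.3841) = sign(-5.3841)*max(|-5.3841| - 3.32, 0) = -2.0641
prox(-2.3373) = sign(-2.3373)*max(|-2.3373| - 3.32, 0) = 0.0
prox(x) = [-0.0192, 2.9772, -2.0641, 0.0]
||prox(x)||_1 = 0.0192 + 2.9772 + 2.0641 + 0.0 = 5.0605


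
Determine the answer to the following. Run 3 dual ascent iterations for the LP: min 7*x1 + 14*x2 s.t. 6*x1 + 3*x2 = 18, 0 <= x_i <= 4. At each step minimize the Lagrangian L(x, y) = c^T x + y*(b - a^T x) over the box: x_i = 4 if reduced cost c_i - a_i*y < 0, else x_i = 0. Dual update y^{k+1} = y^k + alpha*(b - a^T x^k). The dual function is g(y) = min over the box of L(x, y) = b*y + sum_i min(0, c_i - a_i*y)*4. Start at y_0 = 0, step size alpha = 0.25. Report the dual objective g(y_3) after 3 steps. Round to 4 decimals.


Dual ascent for LP: min 7*x1 + 14*x2, 6*x1 + 3*x2 = 18, 0 <= x_i <= 4
Step 1: y^k = 0.0, reduced costs: (7.0, 14.0)
  x^k = (0.0, 0.0), subgradient = b - a^T x = 18.0
  y^{k+1} = 0.0 + 0.25*18.0 = 4.5
Step 2: y^k = 4.5, reduced costs: (-20.0, 0.5)
  x^k = (4.0, 0.0), subgradient = b - a^T x = -6.0
  y^{k+1} = 4.5 + 0.25*-6.0 = 3.0
Step 3: y^k = 3.0, reduced costs: (-11.0, 5.0)
  x^k = (4.0, 0.0), subgradient = b - a^T x = -6.0
  y^{k+1} = 3.0 + 0.25*-6.0 = 1.5
Dual objective at y_3 = 1.5: reduced costs (-2.0, 9.5), box minimizer x = (4.0, 0.0)
g(y_3) = b*y + (c1 - a1*y)*x1 + (c2 - a2*y)*x2 = 18*1.5 + (-2.0)*4.0 + 9.5*0.0 = 27.0 - 8.0 + 0.0 = 19.0


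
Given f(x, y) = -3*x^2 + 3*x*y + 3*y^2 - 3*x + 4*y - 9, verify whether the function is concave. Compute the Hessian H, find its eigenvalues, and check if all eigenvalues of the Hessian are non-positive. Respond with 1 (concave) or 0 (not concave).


The Hessian of f(x,y) = -3*x^2 + 3*x*y + 3*y^2 - 3*x + 4*y - 9 is:
H = [[-6, 3], [3, 6]]
Trace = -6 + 6 = 0
Determinant = -6*6 - (3)^2 = -45
Discriminant = (0)^2 - 4*-45 = 180.0
Eigenvalues: lambda_1 = -6.7082, lambda_2 = 6.7082
The function is not concave.

0


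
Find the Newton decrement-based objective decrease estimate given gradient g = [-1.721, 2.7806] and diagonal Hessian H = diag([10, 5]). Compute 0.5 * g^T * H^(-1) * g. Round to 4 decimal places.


Step 1: H is diagonal, so H^(-1) * g = [-0.1721, 0.5561].
Step 2: g^T H^(-1) g = sum_i g_i^2 / H_ii
  = (-1.721)^2/10 + (2.7806)^2/5
  = 0.2962 + 1.5463 = 1.8425
Step 3: Objective decrease = 0.5 * g^T H^(-1) g = 0.9213


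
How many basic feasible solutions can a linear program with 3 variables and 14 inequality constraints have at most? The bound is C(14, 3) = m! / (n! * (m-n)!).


Each vertex corresponds to some choice of n active constraints out of m, so the number of vertices is at most C(m, n) = m! / (n!(m-n)!).
m = 14, n = 3
Numerator: 14 * 13 * 12
Denominator: 3! = 6
C(14, 3) = 364


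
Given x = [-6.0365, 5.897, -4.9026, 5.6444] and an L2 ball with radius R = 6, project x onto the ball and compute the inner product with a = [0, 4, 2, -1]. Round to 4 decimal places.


Step 1: Compute ||x|| (intermediates to 6 decimals).
||x|| = sqrt((-6.0365)^2 + 5.897^2 + (-4.9026)^2 + 5.6444^2) = 11.274249
Step 2: Project.
Since ||x|| > R, scale = R/||x|| = 6/11.274249 = 0.532186, proj(x) = scale * x
proj(x) = [-3.212541, 3.138301, -2.609095, 3.003871]
Step 3: Dot product.
a^T * proj(x) = 0*(-3.212541) + 4*3.138301 + 2*(-2.609095) - 1*3.003871 = 4.3311


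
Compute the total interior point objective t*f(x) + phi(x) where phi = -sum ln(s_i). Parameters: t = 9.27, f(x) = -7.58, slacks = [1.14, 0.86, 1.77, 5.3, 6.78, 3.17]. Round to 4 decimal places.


Step 1: Compute log-barrier.
ln values: [0.131, -0.1508, 0.571, 1.6677, 1.914, 1.1537]
phi = -(0.131 - 0.1508 + 0.571 + 1.6677 + 1.914 + 1.1537) = -5.2866
Step 2: Compute augmented objective.
t*f(x) = 9.27*-7.58 = -70.2666
Total = -70.2666 - 5.2866 = -75.5532


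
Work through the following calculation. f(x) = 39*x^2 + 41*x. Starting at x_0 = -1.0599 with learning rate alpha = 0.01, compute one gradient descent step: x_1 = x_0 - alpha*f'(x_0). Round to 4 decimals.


We compute the gradient at x_0 and apply the update.
f'(x) = 78*x + 41
f'(-1.0599) = 78*-1.0599 + 41 = -41.6722
x_1 = -1.0599 - 0.01*-41.6722 = -0.6432


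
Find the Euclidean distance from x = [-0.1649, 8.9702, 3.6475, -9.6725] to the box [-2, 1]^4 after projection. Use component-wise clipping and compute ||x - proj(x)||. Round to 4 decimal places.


Project each component onto [-2, 1].
clip(-0.1649) = -0.1649, clip(8.9702) = 1.0, clip(3.6475) = 1.0, clip(-9.6725) = -2.0
Projection = [-0.1649, 1.0, 1.0, -2.0]
Squared diffs: [0.0, 63.5241, 7.0093, 58.8673]
Distance = sqrt(129.4007) = 11.3754


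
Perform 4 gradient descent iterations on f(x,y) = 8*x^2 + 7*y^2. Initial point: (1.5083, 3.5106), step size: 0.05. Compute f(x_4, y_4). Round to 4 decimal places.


Gradient descent on f(x,y) = 8*x^2 + 7*y^2.
Starting point: (1.5083, 3.5106), alpha = 0.05
Step 1: grad_x = 2*8*1.5083 = 24.1328, grad_y = 2*7*3.5106 = 49.1484
  x_1 = 1.5083 - 0.05*24.1328 = 0.3017
  y_1 = 3.5106 - 0.05*49.1484 = 1.0532
Step 2: grad_x = 2*8*0.3017 = 4.8266, grad_y = 2*7*1.0532 = 14.7445
  x_2 = 0.3017 - 0.05*4.8266 = 0.0603
  y_2 = 1.0532 - 0.05*14.7445 = 0.316
Step 3: grad_x = 2*8*0.0603 = 0.9653, grad_y = 2*7*0.316 = 4.4234
  x_3 = 0.0603 - 0.05*0.9653 = 0.0121
  y_3 = 0.316 - 0.05*4.4234 = 0.0948
Step 4: grad_x = 2*8*0.0121 = 0.1931, grad_y = 2*7*0.0948 = 1.327
  x_4 = 0.0121 - 0.05*0.1931 = 0.0024
  y_4 = 0.0948 - 0.05*1.327 = 0.0284
f(0.0024, 0.0284) = 8*0.0024^2 + 7*0.0284^2 = 0.0057


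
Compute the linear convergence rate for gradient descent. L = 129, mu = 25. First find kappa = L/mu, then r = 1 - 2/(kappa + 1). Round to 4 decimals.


Step 1: Compute the condition number.
kappa = L/mu = 129/25 = 5.16
Step 2: Compute the convergence rate.
r = 1 - 2/(kappa + 1) = 1 - 2*mu/(L + mu) = (L - mu)/(L + mu) = 104/154 = 0.6753


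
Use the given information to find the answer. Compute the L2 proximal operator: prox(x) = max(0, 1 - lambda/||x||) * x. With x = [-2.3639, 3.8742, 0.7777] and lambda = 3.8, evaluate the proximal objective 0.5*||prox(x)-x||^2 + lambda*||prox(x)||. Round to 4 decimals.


Step 1: Compute ||x||.
||x|| = 4.6046
Step 2: Compute scaling factor.
scale = max(0, 1 - 3.8/4.6046) = 0.1747
Step 3: prox(x) = [-0.4131, 0.677, 0.1359]
||prox(x)|| = 0.8046
Step 4: Proximal objective.
0.5*||prox-x||^2 = 7.22
lambda*||prox|| = 3.0575
Total = 10.2774


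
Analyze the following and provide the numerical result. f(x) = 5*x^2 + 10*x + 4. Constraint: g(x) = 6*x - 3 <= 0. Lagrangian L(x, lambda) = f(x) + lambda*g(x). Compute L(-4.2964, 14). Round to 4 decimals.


Step 1: Evaluate f(x).
f(-4.2964) = 5*(-4.2964)^2 + 10*(-4.2964) + 4 = 53.3313
Step 2: Evaluate g(x).
g(-4.2964) = 6*-4.2964 - 3 = -28.7784
Step 3: Compute Lagrangian.
L = 53.3313 + 14*-28.7784 = -349.5663


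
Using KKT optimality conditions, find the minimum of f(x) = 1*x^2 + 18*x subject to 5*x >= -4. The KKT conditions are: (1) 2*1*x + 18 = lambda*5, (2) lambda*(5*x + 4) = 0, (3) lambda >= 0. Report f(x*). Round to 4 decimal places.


Step 1: Try lambda = 0 (constraint inactive).
x_unc = -18/(2*1) = -9.0
Check: 5*-9.0 = -45.0 < -4 -- violated!
Step 2: Constraint must be active: 5*x = -4
x* = -4/5 = -0.8
lambda = (2*1*(-0.8) + 18)/5 = 3.28
Step 3: Compute optimal value.
f(x*) = 1*(-0.8)^2 + 18*(-0.8) = -13.76


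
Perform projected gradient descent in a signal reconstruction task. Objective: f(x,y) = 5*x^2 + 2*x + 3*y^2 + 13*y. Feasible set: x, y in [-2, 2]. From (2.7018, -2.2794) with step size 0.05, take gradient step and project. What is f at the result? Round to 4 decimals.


Step 1: Compute gradient at (2.7018, -2.2794).
grad_x = 2*5*2.7018 + 2 = 29.018
grad_y = 2*3*-2.2794 + 13 = -0.6764
Step 2: Gradient step.
x_raw = 2.7018 - 0.05*29.018 = 1.2509
y_raw = -2.2794 - 0.05*-0.6764 = -2.2456
Step 3: Project onto [-2, 2].
x_proj = clip(1.2509) = 1.2509
y_proj = clip(-2.2456) = -2.0
Step 4: Evaluate f.
f(1.2509, -2.0) = -3.6744


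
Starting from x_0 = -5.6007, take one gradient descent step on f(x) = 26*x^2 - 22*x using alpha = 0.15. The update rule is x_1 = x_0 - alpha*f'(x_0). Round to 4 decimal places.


We compute the gradient at x_0 and apply the update.
f'(x) = 52*x - 22
f'(-5.6007) = 52*-5.6007 - 22 = -313.2364
x_1 = -5.6007 - 0.15*-313.2364 = 41.3848


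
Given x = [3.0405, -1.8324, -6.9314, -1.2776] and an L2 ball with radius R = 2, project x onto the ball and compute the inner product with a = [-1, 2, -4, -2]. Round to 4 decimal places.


Step 1: Compute ||x|| (intermediates to 6 decimals).
||x|| = sqrt(3.0405^2 + (-1.8324)^2 + (-6.9314)^2 + (-1.2776)^2) = 7.891698
Step 2: Project.
Since ||x|| > R, scale = R/||x|| = 2/7.891698 = 0.253431, proj(x) = scale * x
proj(x) = [0.770557, -0.464387, -1.756632, -0.323783]
Step 3: Dot product.
a^T * proj(x) = -1*0.770557 + 2*(-0.464387) - 4*(-1.756632) - 2*(-0.323783) = 5.9748


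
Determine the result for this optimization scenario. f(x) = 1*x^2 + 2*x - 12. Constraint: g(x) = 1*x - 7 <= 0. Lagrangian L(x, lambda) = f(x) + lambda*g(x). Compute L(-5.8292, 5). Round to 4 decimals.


Step 1: Evaluate f(x).
f(-5.8292) = 1*(-5.8292)^2 + 2*(-5.8292) - 12 = 10.3212
Step 2: Evaluate g(x).
g(-5.8292) = 1*-5.8292 - 7 = -12.8292
Step 3: Compute Lagrangian.
L = 10.3212 + 5*-12.8292 = -53.8248


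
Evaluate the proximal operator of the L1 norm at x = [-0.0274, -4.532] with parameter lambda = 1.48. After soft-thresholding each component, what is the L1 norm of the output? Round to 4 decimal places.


Soft-thresholding with lambda = 1.48:
prox(-0.0274) = sign(-0.0274)*max(|-0.0274| - 1.48, 0) = 0.0
prox(-4.532) = sign(-4.532)*max(|-4.532| - 1.48, 0) = -3.052
prox(x) = [0.0, -3.052]
||prox(x)||_1 = 0.0 + 3.052 = 3.052


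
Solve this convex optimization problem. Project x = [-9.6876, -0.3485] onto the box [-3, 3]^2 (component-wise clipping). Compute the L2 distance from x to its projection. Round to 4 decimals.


Project each component onto [-3, 3].
clip(-9.6876) = -3.0, clip(-0.3485) = -0.3485
Projection = [-3.0, -0.3485]
Squared diffs: [44.724, 0.0]
Distance = sqrt(44.724) = 6.6876


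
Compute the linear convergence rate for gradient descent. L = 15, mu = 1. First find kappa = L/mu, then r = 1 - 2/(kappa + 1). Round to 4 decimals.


Step 1: Compute the condition number.
kappa = L/mu = 15/1 = 15.0
Step 2: Compute the convergence rate.
r = 1 - 2/(kappa + 1) = 1 - 2*mu/(L + mu) = (L - mu)/(L + mu) = 14/16 = 0.875


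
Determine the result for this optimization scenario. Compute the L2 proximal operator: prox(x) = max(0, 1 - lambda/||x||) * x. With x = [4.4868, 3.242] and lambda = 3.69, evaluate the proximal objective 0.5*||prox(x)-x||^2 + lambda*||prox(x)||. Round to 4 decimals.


Step 1: Compute ||x||.
||x|| = 5.5355
Step 2: Compute scaling factor.
scale = max(0, 1 - 3.69/5.5355) = 0.3334
Step 3: prox(x) = [1.4959, 1.0809]
||prox(x)|| = 1.8455
Step 4: Proximal objective.
0.5*||prox-x||^2 = 6.8081
lambda*||prox|| = 6.8099
Total = 13.618


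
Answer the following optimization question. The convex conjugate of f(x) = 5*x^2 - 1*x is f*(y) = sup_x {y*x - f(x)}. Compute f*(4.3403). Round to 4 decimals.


f*(y) = sup_x {y*x - a*x^2 - b*x} = sup_x {(y-b)*x - a*x^2}
FOC: (y - b) - 2a*x = 0 => x* = (y - b)/(2a)
x* = (4.3403 + 1)/(2*5) = 0.534
f*(4.3403) = (y-b)^2/(4a) = (4.3403 + 1)^2/(4*5)
= 28.5188/20 = 1.4259


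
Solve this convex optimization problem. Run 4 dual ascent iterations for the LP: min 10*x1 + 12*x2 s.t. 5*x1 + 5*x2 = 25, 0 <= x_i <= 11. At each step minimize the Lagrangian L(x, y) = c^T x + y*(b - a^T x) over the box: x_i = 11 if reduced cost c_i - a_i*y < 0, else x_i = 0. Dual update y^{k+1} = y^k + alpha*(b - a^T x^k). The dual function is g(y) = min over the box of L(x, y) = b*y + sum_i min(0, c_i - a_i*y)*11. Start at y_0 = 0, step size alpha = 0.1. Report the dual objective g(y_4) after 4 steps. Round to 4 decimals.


Dual ascent for LP: min 10*x1 + 12*x2, 5*x1 + 5*x2 = 25, 0 <= x_i <= 11
Step 1: y^k = 0.0, reduced costs: (10.0, 12.0)
  x^k = (0.0, 0.0), subgradient = b - a^T x = 25.0
  y^{k+1} = 0.0 + 0.1*25.0 = 2.5
Step 2: y^k = 2.5, reduced costs: (-2.5, -0.5)
  x^k = (11.0, 11.0), subgradient = b - a^T x = -85.0
  y^{k+1} = 2.5 + 0.1*-85.0 = -6.0
Step 3: y^k = -6.0, reduced costs: (40.0, 42.0)
  x^k = (0.0, 0.0), subgradient = b - a^T x = 25.0
  y^{k+1} = -6.0 + 0.1*25.0 = -3.5
Step 4: y^k = -3.5, reduced costs: (27.5, 29.5)
  x^k = (0.0, 0.0), subgradient = b - a^T x = 25.0
  y^{k+1} = -3.5 + 0.1*25.0 = -1.0
Dual objective at y_4 = -1.0: reduced costs (15.0, 17.0), box minimizer x = (0.0, 0.0)
g(y_4) = b*y + (c1 - a1*y)*x1 + (c2 - a2*y)*x2 = 25*(-1.0) + 15.0*0.0 + 17.0*0.0 = -25.0 + 0.0 + 0.0 = -25.0


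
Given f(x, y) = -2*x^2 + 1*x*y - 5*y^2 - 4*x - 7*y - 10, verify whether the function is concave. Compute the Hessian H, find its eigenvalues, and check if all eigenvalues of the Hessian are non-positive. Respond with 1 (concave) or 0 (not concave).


The Hessian of f(x,y) = -2*x^2 + 1*x*y - 5*y^2 - 4*x - 7*y - 10 is:
H = [[-4, 1], [1, -10]]
Trace = -4 - 10 = -14
Determinant = -4*-10 - (1)^2 = 39
Discriminant = (-14)^2 - 4*39 = 40.0
Eigenvalues: lambda_1 = -10.1623, lambda_2 = -3.8377
The function is concave.

1


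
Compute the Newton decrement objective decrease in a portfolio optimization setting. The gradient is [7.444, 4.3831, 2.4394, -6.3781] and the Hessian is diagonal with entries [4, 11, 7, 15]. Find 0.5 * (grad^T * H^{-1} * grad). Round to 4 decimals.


Step 1: H is diagonal, so H^(-1) * g = [1.861, 0.3985, 0.3485, -0.4252].
Step 2: g^T H^(-1) g = sum_i g_i^2 / H_ii
  = (7.444)^2/4 + (4.3831)^2/11 + (2.4394)^2/7 + (-6.3781)^2/15
  = 13.8533 + 1.7465 + 0.8501 + 2.712 = 19.1619
Step 3: Objective decrease = 0.5 * g^T H^(-1) g = 9.5809


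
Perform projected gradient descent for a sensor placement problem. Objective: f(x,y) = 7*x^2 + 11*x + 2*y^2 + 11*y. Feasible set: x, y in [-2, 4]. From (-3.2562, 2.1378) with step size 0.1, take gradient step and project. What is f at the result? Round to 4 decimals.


Step 1: Compute gradient at (-3.2562, 2.1378).
grad_x = 2*7*-3.2562 + 11 = -34.5868
grad_y = 2*2*2.1378 + 11 = 19.5512
Step 2: Gradient step.
x_raw = -3.2562 - 0.1*-34.5868 = 0.2025
y_raw = 2.1378 - 0.1*19.5512 = 0.1827
Step 3: Project onto [-2, 4].
x_proj = clip(0.2025) = 0.2025
y_proj = clip(0.1827) = 0.1827
Step 4: Evaluate f.
f(0.2025, 0.1827) = 4.5905


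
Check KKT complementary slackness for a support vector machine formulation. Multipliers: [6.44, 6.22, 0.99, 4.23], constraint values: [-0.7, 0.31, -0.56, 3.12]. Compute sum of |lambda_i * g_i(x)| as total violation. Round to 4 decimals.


KKT complementary slackness check:
lambda_1 * g_1 = 6.44 * -0.7 = -4.508
lambda_2 * g_2 = 6.22 * 0.31 = 1.9282
lambda_3 * g_3 = 0.99 * -0.56 = -0.5544
lambda_4 * g_4 = 4.23 * 3.12 = 13.1976
Total violation = 4.508 + 1.9282 + 0.5544 + 13.1976 = 20.1882


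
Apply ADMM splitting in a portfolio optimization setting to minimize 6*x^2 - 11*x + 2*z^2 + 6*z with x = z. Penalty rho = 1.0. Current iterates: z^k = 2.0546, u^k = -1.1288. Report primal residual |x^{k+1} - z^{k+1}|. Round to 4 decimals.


ADMM iteration with rho = 1.0, z^k = 2.0546, u^k = -1.1288
Step 1: x-update.
Minimize 6*x^2 - 11*x + (1.0/2)*(x - 2.0546 - 1.1288)^2
FOC: (2*6 + 1.0)*x = 11 + 1.0*(2.0546 + 1.1288)
x^{k+1} = 1.091
Step 2: z-update.
Minimize 2*z^2 + 6*z + (1.0/2)*(1.091 - z - 1.1288)^2
FOC: (2*2 + 1.0)*z = -6 + 1.0*(1.091 - 1.1288)
z^{k+1} = -1.2076
Step 3: u-update.
u^{k+1} = -1.1288 + 1.091 + 1.2076 = 1.1698
Step 4: Primal residual = |1.091 + 1.2076| = 2.2986


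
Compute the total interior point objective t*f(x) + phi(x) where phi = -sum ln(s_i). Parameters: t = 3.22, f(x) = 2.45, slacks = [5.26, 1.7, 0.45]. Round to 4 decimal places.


Step 1: Compute log-barrier.
ln values: [1.6601, 0.5306, -0.7985]
phi = -(1.6601 + 0.5306 - 0.7985) = -1.3923
Step 2: Compute augmented objective.
t*f(x) = 3.22*2.45 = 7.889
Total = 7.889 - 1.3923 = 6.4967


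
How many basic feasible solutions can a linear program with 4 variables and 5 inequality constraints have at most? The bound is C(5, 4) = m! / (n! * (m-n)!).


Each vertex corresponds to some choice of n active constraints out of m, so the number of vertices is at most C(m, n) = m! / (n!(m-n)!).
m = 5, n = 4
Numerator: 5 * 4 * 3 * 2
Denominator: 4! = 24
C(5, 4) = 5


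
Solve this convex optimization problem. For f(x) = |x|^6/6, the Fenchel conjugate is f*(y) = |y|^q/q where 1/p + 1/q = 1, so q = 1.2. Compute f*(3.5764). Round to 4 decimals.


The conjugate exponent q satisfies 1/p + 1/q = 1.
p = 6, so q = 6/(6 - 1) = 1.2
|y|^q = 3.5764^1.2 = 4.6146
f*(3.5764) = 4.6146 / 1.2 = 3.8455


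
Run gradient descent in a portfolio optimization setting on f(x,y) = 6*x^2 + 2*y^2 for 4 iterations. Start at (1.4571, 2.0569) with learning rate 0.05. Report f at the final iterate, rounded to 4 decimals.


Gradient descent on f(x,y) = 6*x^2 + 2*y^2.
Starting point: (1.4571, 2.0569), alpha = 0.05
Step 1: grad_x = 2*6*1.4571 = 17.4852, grad_y = 2*2*2.0569 = 8.2276
  x_1 = 1.4571 - 0.05*17.4852 = 0.5828
  y_1 = 2.0569 - 0.05*8.2276 = 1.6455
Step 2: grad_x = 2*6*0.5828 = 6.9941, grad_y = 2*2*1.6455 = 6.5821
  x_2 = 0.5828 - 0.05*6.9941 = 0.2331
  y_2 = 1.6455 - 0.05*6.5821 = 1.3164
Step 3: grad_x = 2*6*0.2331 = 2.7976, grad_y = 2*2*1.3164 = 5.2657
  x_3 = 0.2331 - 0.05*2.7976 = 0.0933
  y_3 = 1.3164 - 0.05*5.2657 = 1.0531
Step 4: grad_x = 2*6*0.0933 = 1.1191, grad_y = 2*2*1.0531 = 4.2125
  x_4 = 0.0933 - 0.05*1.1191 = 0.0373
  y_4 = 1.0531 - 0.05*4.2125 = 0.8425
f(0.0373, 0.8425) = 6*0.0373^2 + 2*0.8425^2 = 1.428


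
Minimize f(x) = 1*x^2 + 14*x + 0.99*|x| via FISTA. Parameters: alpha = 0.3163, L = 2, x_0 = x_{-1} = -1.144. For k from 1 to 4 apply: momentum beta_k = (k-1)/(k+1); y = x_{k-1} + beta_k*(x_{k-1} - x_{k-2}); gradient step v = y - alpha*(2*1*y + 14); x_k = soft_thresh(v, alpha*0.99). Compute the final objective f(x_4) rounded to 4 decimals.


FISTA on f(x) = 1*x^2 + 14*x + 0.99*|x|
L = 2, alpha = 0.3163
Iteration 1: beta = 0.0, y = -1.144 + 0.0*(-1.144 + 1.144) = -1.144
  grad(y) = 11.712, v = y - alpha*grad = -4.8485
  prox(v) = soft_thresh(-4.8485, 0.3131) = -4.5354
Iteration 2: beta = 0.3333, y = -4.5354 + 0.3333*(-4.5354 + 1.144) = -5.6658
  grad(y) = 2.6684, v = y - alpha*grad = -6.5098
  prox(v) = soft_thresh(-6.5098, 0.3131) = -6.1967
Iteration 3: beta = 0.5, y = -6.1967 + 0.5*(-6.1967 + 4.5354) = -7.0273
  grad(y) = -0.0547, v = y - alpha*grad = -7.01
  prox(v) = soft_thresh(-7.01, 0.3131) = -6.6969
Iteration 4: beta = 0.6, y = -6.6969 + 0.6*(-6.6969 + 6.1967) = -6.997
  grad(y) = 0.0059, v = y - alpha*grad = -6.9989
  prox(v) = soft_thresh(-6.9989, 0.3131) = -6.6858
f(x_4) = 1*(-6.6858)^2 + 14*(-6.6858) + 0.99*|-6.6858| = -42.2823


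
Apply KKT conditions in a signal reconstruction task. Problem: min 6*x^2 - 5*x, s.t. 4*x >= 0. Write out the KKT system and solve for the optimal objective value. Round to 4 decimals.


Step 1: Try lambda = 0 (constraint inactive).
Stationarity: 2*6*x - 5 = 0
x* = 5/(2*6) = 5/12 = 0.4167 (rounded; the exact value 5/12 is used below)
Check constraint: 4*0.4167 = 1.6668 >= 0 -- satisfied.
Step 2: Compute optimal value.
f(x*) = 6*(5/12)^2 - 5*(5/12) = -1.0417


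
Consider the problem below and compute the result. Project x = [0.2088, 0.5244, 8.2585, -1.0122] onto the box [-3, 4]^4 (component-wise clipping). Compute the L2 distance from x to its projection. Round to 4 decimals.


Project each component onto [-3, 4].
clip(0.2088) = 0.2088, clip(0.5244) = 0.5244, clip(8.2585) = 4.0, clip(-1.0122) = -1.0122
Projection = [0.2088, 0.5244, 4.0, -1.0122]
Squared diffs: [0.0, 0.0, 18.1348, 0.0]
Distance = sqrt(18.1348) = 4.2585


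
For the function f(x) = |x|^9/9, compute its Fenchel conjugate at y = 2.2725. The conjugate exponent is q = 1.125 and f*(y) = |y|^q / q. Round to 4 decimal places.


The conjugate exponent q satisfies 1/p + 1/q = 1.
p = 9, so q = 9/(9 - 1) = 1.125
|y|^q = 2.2725^1.125 = 2.5181
f*(2.2725) = 2.5181 / 1.125 = 2.2383


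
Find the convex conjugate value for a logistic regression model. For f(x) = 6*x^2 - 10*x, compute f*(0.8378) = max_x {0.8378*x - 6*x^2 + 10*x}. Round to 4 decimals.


f*(y) = sup_x {y*x - a*x^2 - b*x} = sup_x {(y-b)*x - a*x^2}
FOC: (y - b) - 2a*x = 0 => x* = (y - b)/(2a)
x* = (0.8378 + 10)/(2*6) = 0.9032
f*(0.8378) = (y-b)^2/(4a) = (0.8378 + 10)^2/(4*6)
= 117.4579/24 = 4.8941


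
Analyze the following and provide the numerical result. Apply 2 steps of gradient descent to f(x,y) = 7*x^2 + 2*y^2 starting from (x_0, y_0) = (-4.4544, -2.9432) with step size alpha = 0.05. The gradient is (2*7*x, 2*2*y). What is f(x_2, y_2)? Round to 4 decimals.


Gradient descent on f(x,y) = 7*x^2 + 2*y^2.
Starting point: (-4.4544, -2.9432), alpha = 0.05
Step 1: grad_x = 2*7*-4.4544 = -62.3616, grad_y = 2*2*-2.9432 = -11.7728
  x_1 = -4.4544 - 0.05*-62.3616 = -1.3363
  y_1 = -2.9432 - 0.05*-11.7728 = -2.3546
Step 2: grad_x = 2*7*-1.3363 = -18.7085, grad_y = 2*2*-2.3546 = -9.4182
  x_2 = -1.3363 - 0.05*-18.7085 = -0.4009
  y_2 = -2.3546 - 0.05*-9.4182 = -1.8836
f(-0.4009, -1.8836) = 7*(-0.4009)^2 + 2*(-1.8836)^2 = 8.2213


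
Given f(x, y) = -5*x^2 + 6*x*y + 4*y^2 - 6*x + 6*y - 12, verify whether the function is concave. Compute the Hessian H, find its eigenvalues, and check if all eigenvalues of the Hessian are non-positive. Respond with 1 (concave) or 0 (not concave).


The Hessian of f(x,y) = -5*x^2 + 6*x*y + 4*y^2 - 6*x + 6*y - 12 is:
H = [[-10, 6], [6, 8]]
Trace = -10 + 8 = -2
Determinant = -10*8 - (6)^2 = -116
Discriminant = (-2)^2 - 4*-116 = 468.0
Eigenvalues: lambda_1 = -11.8167, lambda_2 = 9.8167
The function is not concave.

0


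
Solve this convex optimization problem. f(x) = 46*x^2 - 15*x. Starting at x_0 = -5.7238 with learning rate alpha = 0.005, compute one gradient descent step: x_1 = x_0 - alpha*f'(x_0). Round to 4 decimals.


We compute the gradient at x_0 and apply the update.
f'(x) = 92*x - 15
f'(-5.7238) = 92*-5.7238 - 15 = -541.5896
x_1 = -5.7238 - 0.005*-541.5896 = -3.0159


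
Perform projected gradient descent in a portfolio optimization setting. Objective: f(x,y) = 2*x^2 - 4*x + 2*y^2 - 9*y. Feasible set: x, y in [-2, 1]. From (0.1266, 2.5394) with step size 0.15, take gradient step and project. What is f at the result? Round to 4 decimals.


Step 1: Compute gradient at (0.1266, 2.5394).
grad_x = 2*2*0.1266 - 4 = -3.4936
grad_y = 2*2*2.5394 - 9 = 1.1576
Step 2: Gradient step.
x_raw = 0.1266 - 0.15*-3.4936 = 0.6506
y_raw = 2.5394 - 0.15*1.1576 = 2.3658
Step 3: Project onto [-2, 1].
x_proj = clip(0.6506) = 0.6506
y_proj = clip(2.3658) = 1.0
Step 4: Evaluate f.
f(0.6506, 1.0) = -8.7559


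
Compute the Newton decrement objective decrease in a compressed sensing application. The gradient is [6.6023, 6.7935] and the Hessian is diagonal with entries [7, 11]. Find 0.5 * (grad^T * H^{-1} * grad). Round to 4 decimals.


Step 1: H is diagonal, so H^(-1) * g = [0.9432, 0.6176].
Step 2: g^T H^(-1) g = sum_i g_i^2 / H_ii
  = (6.6023)^2/7 + (6.7935)^2/11
  = 6.2272 + 4.1956 = 10.4228
Step 3: Objective decrease = 0.5 * g^T H^(-1) g = 5.2114


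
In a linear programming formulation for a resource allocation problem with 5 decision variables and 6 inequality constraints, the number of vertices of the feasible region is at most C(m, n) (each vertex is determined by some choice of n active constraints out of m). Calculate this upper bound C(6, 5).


Each vertex corresponds to some choice of n active constraints out of m, so the number of vertices is at most C(m, n) = m! / (n!(m-n)!).
m = 6, n = 5
Numerator: 6 * 5 * 4 * 3 * 2
Denominator: 5! = 120
C(6, 5) = 6


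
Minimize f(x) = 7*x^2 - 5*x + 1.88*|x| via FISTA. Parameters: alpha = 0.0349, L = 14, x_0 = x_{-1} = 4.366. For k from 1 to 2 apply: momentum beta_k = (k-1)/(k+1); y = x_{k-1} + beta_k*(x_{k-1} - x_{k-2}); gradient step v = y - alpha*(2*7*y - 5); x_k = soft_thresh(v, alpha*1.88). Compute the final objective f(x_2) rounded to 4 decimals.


FISTA on f(x) = 7*x^2 - 5*x + 1.88*|x|
L = 14, alpha = 0.0349
Iteration 1: beta = 0.0, y = 4.366 + 0.0*(4.366 - 4.366) = 4.366
  grad(y) = 56.124, v = y - alpha*grad = 2.4073
  prox(v) = soft_thresh(2.4073, 0.0656) = 2.3417
Iteration 2: beta = 0.3333, y = 2.3417 + 0.3333*(2.3417 - 4.366) = 1.6669
  grad(y) = 18.3363, v = y - alpha*grad = 1.0269
  prox(v) = soft_thresh(1.0269, 0.0656) = 0.9613
f(x_2) = 7*0.9613^2 - 5*0.9613 + 1.88*|0.9613| = 3.4697


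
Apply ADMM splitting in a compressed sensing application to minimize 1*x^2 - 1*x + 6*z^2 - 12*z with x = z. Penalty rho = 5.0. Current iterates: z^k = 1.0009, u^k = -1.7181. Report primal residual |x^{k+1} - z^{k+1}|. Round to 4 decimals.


ADMM iteration with rho = 5.0, z^k = 1.0009, u^k = -1.7181
Step 1: x-update.
Minimize 1*x^2 - 1*x + (5.0/2)*(x - 1.0009 - 1.7181)^2
FOC: (2*1 + 5.0)*x = 1 + 5.0*(1.0009 + 1.7181)
x^{k+1} = 2.085
Step 2: z-update.
Minimize 6*z^2 - 12*z + (5.0/2)*(2.085 - z - 1.7181)^2
FOC: (2*6 + 5.0)*z = 12 + 5.0*(2.085 - 1.7181)
z^{k+1} = 0.8138
Step 3: u-update.
u^{k+1} = -1.7181 + 2.085 - 0.8138 = -0.4469
Step 4: Primal residual = |2.085 - 0.8138| = 1.2712


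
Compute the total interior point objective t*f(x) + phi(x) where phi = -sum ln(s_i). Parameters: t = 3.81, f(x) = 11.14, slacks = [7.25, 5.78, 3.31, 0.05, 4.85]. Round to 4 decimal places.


Step 1: Compute log-barrier.
ln values: [1.981, 1.7544, 1.1969, -2.9957, 1.579]
phi = -(1.981 + 1.7544 + 1.1969 - 2.9957 + 1.579) = -3.5156
Step 2: Compute augmented objective.
t*f(x) = 3.81*11.14 = 42.4434
Total = 42.4434 - 3.5156 = 38.9278


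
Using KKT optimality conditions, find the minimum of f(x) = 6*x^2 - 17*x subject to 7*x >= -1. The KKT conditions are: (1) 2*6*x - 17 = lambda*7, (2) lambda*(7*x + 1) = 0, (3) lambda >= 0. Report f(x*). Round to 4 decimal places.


Step 1: Try lambda = 0 (constraint inactive).
Stationarity: 2*6*x - 17 = 0
x* = 17/(2*6) = 17/12 = 1.4167 (rounded; the exact value 17/12 is used below)
Check constraint: 7*1.4167 = 9.9169 >= -1 -- satisfied.
Step 2: Compute optimal value.
f(x*) = 6*(17/12)^2 - 17*(17/12) = -12.0417


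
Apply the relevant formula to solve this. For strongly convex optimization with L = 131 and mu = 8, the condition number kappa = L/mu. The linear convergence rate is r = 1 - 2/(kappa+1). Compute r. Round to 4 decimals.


Step 1: Compute the condition number.
kappa = L/mu = 131/8 = 16.375
Step 2: Compute the convergence rate.
r = 1 - 2/(kappa + 1) = 1 - 2*mu/(L + mu) = (L - mu)/(L + mu) = 123/139 = 0.8849


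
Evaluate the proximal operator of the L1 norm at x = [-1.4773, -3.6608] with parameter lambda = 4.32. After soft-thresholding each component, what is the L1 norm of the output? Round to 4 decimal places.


Soft-thresholding with lambda = 4.32:
prox(-1.4773) = sign(-1.4773)*max(|-1.4773| - 4.32, 0) = 0.0
prox(-3.6608) = sign(-3.6608)*max(|-3.6608| - 4.32, 0) = 0.0
prox(x) = [0.0, 0.0]
||prox(x)||_1 = 0.0 + 0.0 = 0.0


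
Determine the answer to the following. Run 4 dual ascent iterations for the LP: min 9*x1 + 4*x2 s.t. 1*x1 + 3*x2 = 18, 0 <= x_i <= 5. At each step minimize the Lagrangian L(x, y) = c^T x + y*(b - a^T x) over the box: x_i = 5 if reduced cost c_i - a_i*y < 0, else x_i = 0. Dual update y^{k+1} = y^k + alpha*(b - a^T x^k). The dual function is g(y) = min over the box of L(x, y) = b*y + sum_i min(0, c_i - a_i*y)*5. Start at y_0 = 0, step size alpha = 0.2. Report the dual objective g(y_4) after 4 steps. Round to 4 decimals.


Dual ascent for LP: min 9*x1 + 4*x2, 1*x1 + 3*x2 = 18, 0 <= x_i <= 5
Step 1: y^k = 0.0, reduced costs: (9.0, 4.0)
  x^k = (0.0, 0.0), subgradient = b - a^T x = 18.0
  y^{k+1} = 0.0 + 0.2*18.0 = 3.6
Step 2: y^k = 3.6, reduced costs: (5.4, -6.8)
  x^k = (0.0, 5.0), subgradient = b - a^T x = 3.0
  y^{k+1} = 3.6 + 0.2*3.0 = 4.2
Step 3: y^k = 4.2, reduced costs: (4.8, -8.6)
  x^k = (0.0, 5.0), subgradient = b - a^T x = 3.0
  y^{k+1} = 4.2 + 0.2*3.0 = 4.8
Step 4: y^k = 4.8, reduced costs: (4.2, -10.4)
  x^k = (0.0, 5.0), subgradient = b - a^T x = 3.0
  y^{k+1} = 4.8 + 0.2*3.0 = 5.4
Dual objective at y_4 = 5.4: reduced costs (3.6, -12.2), box minimizer x = (0.0, 5.0)
g(y_4) = b*y + (c1 - a1*y)*x1 + (c2 - a2*y)*x2 = 18*5.4 + 3.6*0.0 + (-12.2)*5.0 = 97.2 + 0.0 - 61.0 = 36.2


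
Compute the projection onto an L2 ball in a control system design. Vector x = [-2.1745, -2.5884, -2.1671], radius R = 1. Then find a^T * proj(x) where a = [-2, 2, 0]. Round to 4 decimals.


Step 1: Compute ||x|| (intermediates to 6 decimals).
||x|| = sqrt((-2.1745)^2 + (-2.5884)^2 + (-2.1671)^2) = 4.015543
Step 2: Project.
Since ||x|| > R, scale = R/||x|| = 1/4.015543 = 0.249032, proj(x) = scale * x
proj(x) = [-0.54152, -0.644594, -0.539677]
Step 3: Dot product.
a^T * proj(x) = -2*(-0.54152) + 2*(-0.644594) + 0*(-0.539677) = -0.2061


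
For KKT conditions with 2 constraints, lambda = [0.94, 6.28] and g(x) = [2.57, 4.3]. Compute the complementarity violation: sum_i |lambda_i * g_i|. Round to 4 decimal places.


KKT complementary slackness check:
lambda_1 * g_1 = 0.94 * 2.57 = 2.4158
lambda_2 * g_2 = 6.28 * 4.3 = 27.004
Total violation = 2.4158 + 27.004 = 29.4198


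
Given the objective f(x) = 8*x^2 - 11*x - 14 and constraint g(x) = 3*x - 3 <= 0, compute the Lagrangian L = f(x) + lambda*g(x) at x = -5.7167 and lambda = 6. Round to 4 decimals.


Step 1: Evaluate f(x).
f(-5.7167) = 8*(-5.7167)^2 - 11*(-5.7167) - 14 = 310.329
Step 2: Evaluate g(x).
g(-5.7167) = 3*-5.7167 - 3 = -20.1501
Step 3: Compute Lagrangian.
L = 310.329 + 6*-20.1501 = 189.4284


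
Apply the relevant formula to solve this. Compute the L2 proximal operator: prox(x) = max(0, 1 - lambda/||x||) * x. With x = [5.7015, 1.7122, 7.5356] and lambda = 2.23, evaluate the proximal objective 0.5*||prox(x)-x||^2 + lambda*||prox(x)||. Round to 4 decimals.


Step 1: Compute ||x||.
||x|| = 9.6033
Step 2: Compute scaling factor.
scale = max(0, 1 - 2.23/9.6033) = 0.7678
Step 3: prox(x) = [4.3775, 1.3146, 5.7858]
||prox(x)|| = 7.3733
Step 4: Proximal objective.
0.5*||prox-x||^2 = 2.4865
lambda*||prox|| = 16.4425
Total = 18.929


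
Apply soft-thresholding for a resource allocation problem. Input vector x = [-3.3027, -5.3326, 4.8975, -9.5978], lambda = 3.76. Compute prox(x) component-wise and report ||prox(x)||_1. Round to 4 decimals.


Soft-thresholding with lambda = 3.76:
prox(-3.3027) = sign(-3.3027)*max(|-3.3027| - 3.76, 0) = 0.0
prox(-5.3326) = sign(-5.3326)*max(|-5.3326| - 3.76, 0) = -1.5726
prox(4.8975) = sign(4.8975)*max(|4.8975| - 3.76, 0) = 1.1375
prox(-9.5978) = sign(-9.5978)*max(|-9.5978| - 3.76, 0) = -5.8378
prox(x) = [0.0, -1.5726, 1.1375, -5.8378]
||prox(x)||_1 = 0.0 + 1.5726 + 1.1375 + 5.8378 = 8.5479


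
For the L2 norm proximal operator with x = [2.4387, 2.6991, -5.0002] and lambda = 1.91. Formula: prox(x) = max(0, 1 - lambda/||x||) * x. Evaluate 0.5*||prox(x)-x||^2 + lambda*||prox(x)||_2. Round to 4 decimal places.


Step 1: Compute ||x||.
||x|| = 6.1834
Step 2: Compute scaling factor.
scale = max(0, 1 - 1.91/6.1834) = 0.6911
Step 3: prox(x) = [1.6854, 1.8654, -3.4557]
||prox(x)|| = 4.2734
Step 4: Proximal objective.
0.5*||prox-x||^2 = 1.8241
lambda*||prox|| = 8.1622
Total = 9.9862


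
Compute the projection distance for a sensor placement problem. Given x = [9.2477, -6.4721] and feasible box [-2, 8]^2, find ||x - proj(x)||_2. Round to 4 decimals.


Project each component onto [-2, 8].
clip(9.2477) = 8.0, clip(-6.4721) = -2.0
Projection = [8.0, -2.0]
Squared diffs: [1.5568, 19.9997]
Distance = sqrt(21.5565) = 4.6429


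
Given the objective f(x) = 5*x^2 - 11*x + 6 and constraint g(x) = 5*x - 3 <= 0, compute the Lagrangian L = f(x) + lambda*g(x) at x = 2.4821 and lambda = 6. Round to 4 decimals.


Step 1: Evaluate f(x).
f(2.4821) = 5*2.4821^2 - 11*2.4821 + 6 = 9.501
Step 2: Evaluate g(x).
g(2.4821) = 5*2.4821 - 3 = 9.4105
Step 3: Compute Lagrangian.
L = 9.501 + 6*9.4105 = 65.964


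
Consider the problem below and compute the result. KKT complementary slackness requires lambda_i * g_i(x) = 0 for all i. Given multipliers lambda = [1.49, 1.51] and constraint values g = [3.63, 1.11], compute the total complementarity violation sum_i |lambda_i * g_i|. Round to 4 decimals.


KKT complementary slackness check:
lambda_1 * g_1 = 1.49 * 3.63 = 5.4087
lambda_2 * g_2 = 1.51 * 1.11 = 1.6761
Total violation = 5.4087 + 1.6761 = 7.0848


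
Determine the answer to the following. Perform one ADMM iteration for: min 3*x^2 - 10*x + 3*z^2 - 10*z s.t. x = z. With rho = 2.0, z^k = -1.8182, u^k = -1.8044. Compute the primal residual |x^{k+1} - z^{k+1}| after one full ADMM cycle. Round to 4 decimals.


ADMM iteration with rho = 2.0, z^k = -1.8182, u^k = -1.8044
Step 1: x-update.
Minimize 3*x^2 - 10*x + (2.0/2)*(x + 1.8182 - 1.8044)^2
FOC: (2*3 + 2.0)*x = 10 + 2.0*(-1.8182 + 1.8044)
x^{k+1} = 1.2466
Step 2: z-update.
Minimize 3*z^2 - 10*z + (2.0/2)*(1.2466 - z - 1.8044)^2
FOC: (2*3 + 2.0)*z = 10 + 2.0*(1.2466 - 1.8044)
z^{k+1} = 1.1105
Step 3: u-update.
u^{k+1} = -1.8044 + 1.2466 - 1.1105 = -1.6684
Step 4: Primal residual = |1.2466 - 1.1105| = 0.136


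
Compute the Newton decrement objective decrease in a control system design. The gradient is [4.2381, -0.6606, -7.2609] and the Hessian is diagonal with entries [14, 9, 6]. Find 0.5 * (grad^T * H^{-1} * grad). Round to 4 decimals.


Step 1: H is diagonal, so H^(-1) * g = [0.3027, -0.0734, -1.2102].
Step 2: g^T H^(-1) g = sum_i g_i^2 / H_ii
  = (4.2381)^2/14 + (-0.6606)^2/9 + (-7.2609)^2/6
  = 1.283 + 0.0485 + 8.7868 = 10.1182
Step 3: Objective decrease = 0.5 * g^T H^(-1) g = 5.0591


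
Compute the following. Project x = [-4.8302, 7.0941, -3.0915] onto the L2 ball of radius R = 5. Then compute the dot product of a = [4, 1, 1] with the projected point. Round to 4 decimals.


Step 1: Compute ||x|| (intermediates to 6 decimals).
||x|| = sqrt((-4.8302)^2 + 7.0941^2 + (-3.0915)^2) = 9.122196
Step 2: Project.
Since ||x|| > R, scale = R/||x|| = 5/9.122196 = 0.548114, proj(x) = scale * x
proj(x) = [-2.6475, 3.888376, -1.694494]
Step 3: Dot product.
a^T * proj(x) = 4*(-2.6475) + 1*3.888376 + 1*(-1.694494) = -8.3961


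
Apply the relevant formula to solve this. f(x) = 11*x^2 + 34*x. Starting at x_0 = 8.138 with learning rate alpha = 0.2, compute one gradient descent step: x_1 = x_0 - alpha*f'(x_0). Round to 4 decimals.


We compute the gradient at x_0 and apply the update.
f'(x) = 22*x + 34
f'(8.138) = 22*8.138 + 34 = 213.036
x_1 = 8.138 - 0.2*213.036 = -34.4692


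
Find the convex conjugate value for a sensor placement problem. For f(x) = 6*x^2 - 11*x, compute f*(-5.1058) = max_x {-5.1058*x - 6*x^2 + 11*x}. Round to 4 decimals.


f*(y) = sup_x {y*x - a*x^2 - b*x} = sup_x {(y-b)*x - a*x^2}
FOC: (y - b) - 2a*x = 0 => x* = (y - b)/(2a)
x* = (-5.1058 + 11)/(2*6) = 0.4912
f*(-5.1058) = (y-b)^2/(4a) = (-5.1058 + 11)^2/(4*6)
= 34.7416/24 = 1.4476
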